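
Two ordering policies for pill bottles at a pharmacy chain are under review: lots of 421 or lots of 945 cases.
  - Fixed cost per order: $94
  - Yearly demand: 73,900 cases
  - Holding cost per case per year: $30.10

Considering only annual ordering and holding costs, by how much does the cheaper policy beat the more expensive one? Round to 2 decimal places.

For each Q, cost = (D/Q)·S + (Q/2)·H.
TC(421) = (73,900/421)×94 + (421/2)×30.1 = $22,836.29
TC(945) = (73,900/945)×94 + (945/2)×30.1 = $21,573.15
Cheaper: Q = 945.  Difference = $1,263.14

$1,263.14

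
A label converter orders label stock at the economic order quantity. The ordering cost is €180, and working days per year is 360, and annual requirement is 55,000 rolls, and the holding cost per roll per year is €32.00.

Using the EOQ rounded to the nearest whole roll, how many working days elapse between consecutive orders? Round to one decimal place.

5.2 days

EOQ = √(2DS/H) = √(2 × 55,000 × 180 / 32)
    = √(618,750.00) ≈ 786.61 → Q = 787 rolls
Days between orders = 360 / (D/Q) = 360 / 69.886 ≈ 5.151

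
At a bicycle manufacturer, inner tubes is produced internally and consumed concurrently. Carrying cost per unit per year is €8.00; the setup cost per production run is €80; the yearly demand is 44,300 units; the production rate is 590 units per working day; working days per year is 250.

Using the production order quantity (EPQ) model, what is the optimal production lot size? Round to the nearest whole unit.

1,125 units

d = 44,300/250 = 177.2000 units/day;  effective holding cost H(1 − d/p) = 8·(1 − 177.2000/590) = 5.59729
Q* = √(2DS / H_eff) = √(2·44,300·80 / 5.59729) ≈ 1,125.31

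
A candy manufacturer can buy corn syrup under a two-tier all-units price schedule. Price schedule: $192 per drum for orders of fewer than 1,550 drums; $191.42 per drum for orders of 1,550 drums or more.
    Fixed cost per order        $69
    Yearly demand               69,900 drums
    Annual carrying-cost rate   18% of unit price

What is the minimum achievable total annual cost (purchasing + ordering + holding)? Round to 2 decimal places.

H₁ = 18%×$192 = $34.5600;  H₂ = 18%×$191.42 = $34.4556
EOQ₁ = √(2×69,900×69/34.5600) = 528.31  (< 1,550, feasible at tier 1)
EOQ₂ = √(2×69,900×69/34.4556) = 529.11  (< 1,550 → use Q = 1,550 at tier-2 price)
TC(tier 1 (EOQ₁), Q≈528.3) = $13,439,058.50
TC(tier 2, Q≈1,550.0) = $13,410,072.77
Minimum at tier 2: $13,410,072.77

$13,410,072.77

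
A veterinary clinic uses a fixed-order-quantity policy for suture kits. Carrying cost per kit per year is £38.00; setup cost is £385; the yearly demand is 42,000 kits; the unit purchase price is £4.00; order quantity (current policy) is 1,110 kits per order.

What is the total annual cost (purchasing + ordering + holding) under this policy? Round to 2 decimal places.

Annual ordering cost = (D/Q)·S = (42,000/1,110) × 385 = £14,567.57
Annual holding cost  = (Q/2)·H = (1,110/2) × 38 = £21,090.00
Purchase cost = D·C = 42,000 × 4 = £168,000.00
Total = £14,567.57 + £21,090.00 + £168,000.00 = £203,657.57

£203,657.57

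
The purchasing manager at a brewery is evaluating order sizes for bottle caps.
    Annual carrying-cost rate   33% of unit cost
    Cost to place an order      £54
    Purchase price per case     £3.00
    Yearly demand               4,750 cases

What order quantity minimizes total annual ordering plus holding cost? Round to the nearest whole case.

Carrying cost H = £3 × 33% = £0.9900/case/yr
Q* = √(2·D·S / H) = √(2·4,750·54 / 0.99) = √518,181.8 ≈ 719.85

720 cases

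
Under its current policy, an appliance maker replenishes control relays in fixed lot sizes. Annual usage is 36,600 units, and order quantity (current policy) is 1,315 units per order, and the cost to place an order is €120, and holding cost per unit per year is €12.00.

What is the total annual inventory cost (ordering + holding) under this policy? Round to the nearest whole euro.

€11,230

Orders/yr = 36,600/1,315 = 27.833; ordering cost = 27.833 × €120 = €3,339.92
Average inventory = 1,315/2 = 657.5; holding cost = 657.5 × €12 = €7,890.00
Total = €3,339.92 + €7,890.00 = €11,229.92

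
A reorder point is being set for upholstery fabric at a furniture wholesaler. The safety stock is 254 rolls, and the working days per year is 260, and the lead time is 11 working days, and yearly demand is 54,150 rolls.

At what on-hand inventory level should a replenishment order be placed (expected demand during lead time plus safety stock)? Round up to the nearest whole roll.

Daily demand d = 54,150 / 260 = 208.269 rolls/day
Demand during lead time = 208.269 × 11 = 2,290.96
Reorder point = 2,290.96 + 254 = 2,544.96 → round up

2,545 rolls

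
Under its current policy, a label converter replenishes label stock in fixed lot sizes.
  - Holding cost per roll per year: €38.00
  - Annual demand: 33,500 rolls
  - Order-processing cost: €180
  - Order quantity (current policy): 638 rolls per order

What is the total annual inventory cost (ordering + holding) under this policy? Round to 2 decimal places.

Annual ordering cost = (D/Q)·S = (33,500/638) × 180 = €9,451.41
Annual holding cost  = (Q/2)·H = (638/2) × 38 = €12,122.00
Total = €9,451.41 + €12,122.00 = €21,573.41

€21,573.41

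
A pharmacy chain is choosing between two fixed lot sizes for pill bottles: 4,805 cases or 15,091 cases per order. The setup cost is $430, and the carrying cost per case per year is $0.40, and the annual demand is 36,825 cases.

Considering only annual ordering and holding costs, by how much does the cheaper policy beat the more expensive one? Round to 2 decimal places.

$188.99

Annual cost at Q: ordering D·S/Q plus holding Q·H/2.
TC(4,805) = (36,825/4,805)×430 + (4,805/2)×0.4 = $4,256.47
TC(15,091) = (36,825/15,091)×430 + (15,091/2)×0.4 = $4,067.48
|ΔTC| = |$4,256.47 − $4,067.48| = $188.99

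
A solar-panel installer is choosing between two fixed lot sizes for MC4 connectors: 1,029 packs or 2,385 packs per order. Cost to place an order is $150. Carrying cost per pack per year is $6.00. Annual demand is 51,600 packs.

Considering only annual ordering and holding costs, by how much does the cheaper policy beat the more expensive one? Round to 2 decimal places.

TC(Q) = (D/Q)S + (Q/2)H
TC(1,029) = (51,600/1,029)×150 + (1,029/2)×6 = $10,608.87
TC(2,385) = (51,600/2,385)×150 + (2,385/2)×6 = $10,400.28
|ΔTC| = |$10,608.87 − $10,400.28| = $208.58

$208.58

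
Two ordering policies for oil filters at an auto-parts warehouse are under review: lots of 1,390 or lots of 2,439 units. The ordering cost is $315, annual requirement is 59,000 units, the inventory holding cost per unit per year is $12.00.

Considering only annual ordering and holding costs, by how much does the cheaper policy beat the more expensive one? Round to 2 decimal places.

$543.42

TC(Q) = (D/Q)S + (Q/2)H
TC(1,390) = (59,000/1,390)×315 + (1,390/2)×12 = $21,710.50
TC(2,439) = (59,000/2,439)×315 + (2,439/2)×12 = $22,253.93
Lots of 1,390 are cheaper by $543.42.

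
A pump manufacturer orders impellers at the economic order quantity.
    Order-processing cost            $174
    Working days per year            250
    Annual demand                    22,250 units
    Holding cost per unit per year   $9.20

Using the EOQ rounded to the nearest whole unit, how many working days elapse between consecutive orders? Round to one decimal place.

Q* = √(2·D·S / H) = √(2·22,250·174 / 9.2) = √841,630.4 ≈ 917.40 → Q = 917 units
T = Q/D × 250 days = 917/22,250 × 250 = 10.303 days

10.3 days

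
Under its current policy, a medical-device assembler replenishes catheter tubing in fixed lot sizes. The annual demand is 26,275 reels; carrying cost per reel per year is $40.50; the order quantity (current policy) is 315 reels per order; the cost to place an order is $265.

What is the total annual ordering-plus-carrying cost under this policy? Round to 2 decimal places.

$28,483.12

Ordering: D/Q × S = 26,275/315 × $265 = $22,104.37
Holding:  Q/2 × H = 315/2 × $40.5 = $6,378.75
Total = $22,104.37 + $6,378.75 = $28,483.12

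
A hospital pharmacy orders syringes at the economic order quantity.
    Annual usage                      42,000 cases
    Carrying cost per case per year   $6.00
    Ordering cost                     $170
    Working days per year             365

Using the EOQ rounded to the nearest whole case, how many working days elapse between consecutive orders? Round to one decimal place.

EOQ = √(2DS/H) = √(2 × 42,000 × 170 / 6)
    = √(2,380,000.00) ≈ 1,542.72 → Q = 1,543 cases
T = Q/D × 365 days = 1,543/42,000 × 365 = 13.409 days

13.4 days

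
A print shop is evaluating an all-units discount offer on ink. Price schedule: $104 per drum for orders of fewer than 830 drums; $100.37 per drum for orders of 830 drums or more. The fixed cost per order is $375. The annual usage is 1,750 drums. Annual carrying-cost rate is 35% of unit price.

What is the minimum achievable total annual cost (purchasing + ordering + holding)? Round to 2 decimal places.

$188,911.95

H₁ = 35%×$104 = $36.4000;  H₂ = 35%×$100.37 = $35.1295
EOQ₁ = √(2×1,750×375/36.4000) = 189.89  (< 830, feasible at tier 1)
EOQ₂ = √(2×1,750×375/35.1295) = 193.29  (< 830 → use Q = 830 at tier-2 price)
TC(tier 1 (EOQ₁), Q≈189.9) = $188,911.95
TC(tier 2, Q≈830.0) = $191,016.91
Minimum at tier 1 (EOQ₁): $188,911.95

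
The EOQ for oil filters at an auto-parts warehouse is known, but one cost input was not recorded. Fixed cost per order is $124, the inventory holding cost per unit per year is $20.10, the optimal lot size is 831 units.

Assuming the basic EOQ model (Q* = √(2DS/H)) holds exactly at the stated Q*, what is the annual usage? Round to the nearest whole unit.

55,969 units per year

From Q* = √(2DS/H) ⇒ Q*² = 2DS/H.
D = Q²H / (2S) = 831² × 20.1 / (2 × 124) = 55,968.86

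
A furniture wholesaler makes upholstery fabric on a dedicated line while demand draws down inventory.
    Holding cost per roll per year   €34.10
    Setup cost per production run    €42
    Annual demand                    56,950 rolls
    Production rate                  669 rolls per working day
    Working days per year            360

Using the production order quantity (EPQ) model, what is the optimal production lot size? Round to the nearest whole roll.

d = 56,950/360 = 158.1944 rolls/day;  effective holding cost H(1 − d/p) = 34.1·(1 − 158.1944/669) = 26.03658
Q* = √(2DS / H_eff) = √(2·56,950·42 / 26.03658) ≈ 428.64

429 rolls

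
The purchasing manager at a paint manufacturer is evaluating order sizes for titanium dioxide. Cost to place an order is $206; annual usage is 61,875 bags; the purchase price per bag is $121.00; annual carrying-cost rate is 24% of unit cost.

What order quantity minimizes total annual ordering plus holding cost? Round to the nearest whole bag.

937 bags

H = i·C = 0.24 × $121 = $29.0400 per bag-year
EOQ = √(2DS/H) = √(2 × 61,875 × 206 / 29.04)
    = √(877,840.91) ≈ 936.93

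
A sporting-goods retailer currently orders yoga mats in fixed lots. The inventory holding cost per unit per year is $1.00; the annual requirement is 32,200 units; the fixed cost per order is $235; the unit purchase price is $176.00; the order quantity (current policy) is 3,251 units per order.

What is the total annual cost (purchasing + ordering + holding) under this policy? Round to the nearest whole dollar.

Annual ordering cost = (D/Q)·S = (32,200/3,251) × 235 = $2,327.59
Annual holding cost  = (Q/2)·H = (3,251/2) × 1 = $1,625.50
Purchase cost = D·C = 32,200 × 176 = $5,667,200.00
Total = $2,327.59 + $1,625.50 + $5,667,200.00 = $5,671,153.09

$5,671,153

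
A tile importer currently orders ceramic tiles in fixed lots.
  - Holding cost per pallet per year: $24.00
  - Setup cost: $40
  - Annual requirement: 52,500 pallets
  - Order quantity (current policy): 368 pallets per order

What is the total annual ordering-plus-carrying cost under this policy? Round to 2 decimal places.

$10,122.52

Ordering: D/Q × S = 52,500/368 × $40 = $5,706.52
Holding:  Q/2 × H = 368/2 × $24 = $4,416.00
Total = $5,706.52 + $4,416.00 = $10,122.52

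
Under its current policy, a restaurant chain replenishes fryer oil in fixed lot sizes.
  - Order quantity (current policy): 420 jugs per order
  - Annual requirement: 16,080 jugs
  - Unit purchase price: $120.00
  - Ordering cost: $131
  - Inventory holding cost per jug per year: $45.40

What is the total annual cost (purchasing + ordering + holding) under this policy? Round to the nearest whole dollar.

Orders/yr = 16,080/420 = 38.286; ordering cost = 38.286 × $131 = $5,015.43
Average inventory = 420/2 = 210; holding cost = 210 × $45.4 = $9,534.00
Purchase cost = D·C = 16,080 × 120 = $1,929,600.00
Total = $5,015.43 + $9,534.00 + $1,929,600.00 = $1,944,149.43

$1,944,149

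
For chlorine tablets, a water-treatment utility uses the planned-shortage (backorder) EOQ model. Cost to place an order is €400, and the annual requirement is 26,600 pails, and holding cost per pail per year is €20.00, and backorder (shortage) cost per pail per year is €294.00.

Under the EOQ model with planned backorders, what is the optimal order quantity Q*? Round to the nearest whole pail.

1,066 pails

Basic EOQ = √(2·26,600·400/20) = 1,031.504
Backorder adjustment √((H+b)/b) = √((20+294)/294) = 1.0335
Q* = 1,031.504 × 1.0335 ≈ 1,066.01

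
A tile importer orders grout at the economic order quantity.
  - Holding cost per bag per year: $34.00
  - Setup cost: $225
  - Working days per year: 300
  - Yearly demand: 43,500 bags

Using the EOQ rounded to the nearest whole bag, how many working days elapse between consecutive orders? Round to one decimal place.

5.2 days

EOQ = √(2DS/H) = √(2 × 43,500 × 225 / 34)
    = √(575,735.29) ≈ 758.77 → Q = 759 bags
Cycle time = (working days × Q)/D = (300 × 759) / 43,500 = 5.234 days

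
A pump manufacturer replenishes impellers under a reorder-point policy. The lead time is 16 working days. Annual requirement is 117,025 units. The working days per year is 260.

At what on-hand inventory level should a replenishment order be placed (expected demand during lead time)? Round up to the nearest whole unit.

7,202 units

Daily demand d = 117,025 / 260 = 450.096 units/day
Demand during lead time = 450.096 × 16 = 7,201.54
Reorder point = 7,201.54 → round up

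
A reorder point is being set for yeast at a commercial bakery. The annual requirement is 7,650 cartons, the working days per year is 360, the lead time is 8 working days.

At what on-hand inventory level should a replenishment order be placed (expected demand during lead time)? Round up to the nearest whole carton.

Daily demand d = 7,650 / 360 = 21.250 cartons/day
Demand during lead time = 21.250 × 8 = 170.00
Reorder point = 170.00 → round up

170 cartons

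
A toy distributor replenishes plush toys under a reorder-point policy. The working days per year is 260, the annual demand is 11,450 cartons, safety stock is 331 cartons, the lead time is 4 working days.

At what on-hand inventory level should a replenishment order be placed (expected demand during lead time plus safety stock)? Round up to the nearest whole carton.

508 cartons

Daily demand d = 11,450 / 260 = 44.038 cartons/day
Demand during lead time = 44.038 × 4 = 176.15
Reorder point = 176.15 + 331 = 507.15 → round up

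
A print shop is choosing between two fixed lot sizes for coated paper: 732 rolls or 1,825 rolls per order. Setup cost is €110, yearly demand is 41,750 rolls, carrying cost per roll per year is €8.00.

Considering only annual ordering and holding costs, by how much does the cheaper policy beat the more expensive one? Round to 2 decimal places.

TC(Q) = (D/Q)S + (Q/2)H
TC(732) = (41,750/732)×110 + (732/2)×8 = €9,201.91
TC(1,825) = (41,750/1,825)×110 + (1,825/2)×8 = €9,816.44
|ΔTC| = |€9,201.91 − €9,816.44| = €614.53

€614.53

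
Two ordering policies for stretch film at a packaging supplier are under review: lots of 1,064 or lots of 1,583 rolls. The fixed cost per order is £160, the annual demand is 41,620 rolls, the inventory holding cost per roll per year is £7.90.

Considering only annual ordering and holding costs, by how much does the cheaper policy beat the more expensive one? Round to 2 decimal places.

TC(Q) = (D/Q)S + (Q/2)H
TC(1,064) = (41,620/1,064)×160 + (1,064/2)×7.9 = £10,461.45
TC(1,583) = (41,620/1,583)×160 + (1,583/2)×7.9 = £10,459.55
Lots of 1,583 are cheaper by £1.90.

£1.90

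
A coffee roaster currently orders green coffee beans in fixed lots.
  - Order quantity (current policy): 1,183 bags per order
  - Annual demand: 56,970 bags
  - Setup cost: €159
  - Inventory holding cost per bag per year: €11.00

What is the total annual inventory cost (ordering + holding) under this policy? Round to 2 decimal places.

Ordering: D/Q × S = 56,970/1,183 × €159 = €7,657.00
Holding:  Q/2 × H = 1,183/2 × €11 = €6,506.50
Total = €7,657.00 + €6,506.50 = €14,163.50

€14,163.50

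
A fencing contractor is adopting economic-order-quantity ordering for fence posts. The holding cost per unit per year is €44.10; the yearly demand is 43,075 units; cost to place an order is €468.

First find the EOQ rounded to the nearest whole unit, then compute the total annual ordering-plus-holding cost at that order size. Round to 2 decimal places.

Optimal lot size Q* = (2 × 43,075 × €468 / €44.1)^½ ≈ 956.16 → Q = 956 units
Ordering: D/Q × S = 43,075/956 × €468 = €21,086.92
Holding:  Q/2 × H = 956/2 × €44.1 = €21,079.80
Total = €21,086.92 + €21,079.80 = €42,166.72

€42,166.72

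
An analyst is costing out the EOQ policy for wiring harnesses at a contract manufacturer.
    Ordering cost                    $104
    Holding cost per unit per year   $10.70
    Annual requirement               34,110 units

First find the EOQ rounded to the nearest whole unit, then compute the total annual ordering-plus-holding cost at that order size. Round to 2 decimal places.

$8,712.93

2DS/H = 2·34,110·104/10.7 = 663,072.90
EOQ = √663,072.90 ≈ 814.29 → Q = 814 units
Orders/yr = 34,110/814 = 41.904; ordering cost = 41.904 × $104 = $4,358.03
Average inventory = 814/2 = 407; holding cost = 407 × $10.7 = $4,354.90
Total = $4,358.03 + $4,354.90 = $8,712.93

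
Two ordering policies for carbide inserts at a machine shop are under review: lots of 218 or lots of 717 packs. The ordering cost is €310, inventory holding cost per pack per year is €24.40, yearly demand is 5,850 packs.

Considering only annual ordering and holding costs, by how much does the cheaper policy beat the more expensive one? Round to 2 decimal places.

For each Q, cost = (D/Q)·S + (Q/2)·H.
TC(218) = (5,850/218)×310 + (218/2)×24.4 = €10,978.41
TC(717) = (5,850/717)×310 + (717/2)×24.4 = €11,276.69
|ΔTC| = |€10,978.41 − €11,276.69| = €298.28

€298.28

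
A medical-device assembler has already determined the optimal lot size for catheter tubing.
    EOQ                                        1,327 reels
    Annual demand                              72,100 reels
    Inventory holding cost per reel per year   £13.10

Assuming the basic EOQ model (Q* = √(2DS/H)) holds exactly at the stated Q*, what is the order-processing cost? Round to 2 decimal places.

£159.97

EOQ relation: Q² = 2DS/H, so rearrange for the unknown.
S = Q²H / (2D) = 1,327² × 13.1 / (2 × 72,100) = 159.9734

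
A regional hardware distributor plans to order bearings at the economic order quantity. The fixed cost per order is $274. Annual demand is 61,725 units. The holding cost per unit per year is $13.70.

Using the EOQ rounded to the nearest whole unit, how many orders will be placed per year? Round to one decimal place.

EOQ = √(2DS/H) = √(2 × 61,725 × 274 / 13.7)
    = √(2,469,000.00) ≈ 1,571.31 → Q = 1,571
N = D/Q = 61,725/1,571 ≈ 39.290 orders/yr

39.3 orders per year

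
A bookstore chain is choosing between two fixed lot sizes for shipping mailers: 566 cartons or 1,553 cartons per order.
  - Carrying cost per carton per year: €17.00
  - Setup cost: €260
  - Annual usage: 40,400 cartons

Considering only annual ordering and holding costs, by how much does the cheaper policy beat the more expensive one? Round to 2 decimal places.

€3,405.12

Annual cost at Q: ordering D·S/Q plus holding Q·H/2.
TC(566) = (40,400/566)×260 + (566/2)×17 = €23,369.30
TC(1,553) = (40,400/1,553)×260 + (1,553/2)×17 = €19,964.18
Lots of 1,553 are cheaper by €3,405.12.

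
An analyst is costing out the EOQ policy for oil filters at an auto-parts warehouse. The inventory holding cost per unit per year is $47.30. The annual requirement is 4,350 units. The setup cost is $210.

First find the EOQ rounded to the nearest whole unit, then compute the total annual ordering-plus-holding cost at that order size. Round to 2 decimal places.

$9,296.11

Optimal lot size Q* = (2 × 4,350 × $210 / $47.3)^½ ≈ 196.53 → Q = 197 units
Annual ordering cost = (D/Q)·S = (4,350/197) × 210 = $4,637.06
Annual holding cost  = (Q/2)·H = (197/2) × 47.3 = $4,659.05
Total = $4,637.06 + $4,659.05 = $9,296.11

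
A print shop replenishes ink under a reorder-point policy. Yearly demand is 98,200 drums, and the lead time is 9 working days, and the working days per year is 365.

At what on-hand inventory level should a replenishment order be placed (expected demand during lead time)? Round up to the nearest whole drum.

Daily demand d = 98,200 / 365 = 269.041 drums/day
Demand during lead time = 269.041 × 9 = 2,421.37
Reorder point = 2,421.37 → round up

2,422 drums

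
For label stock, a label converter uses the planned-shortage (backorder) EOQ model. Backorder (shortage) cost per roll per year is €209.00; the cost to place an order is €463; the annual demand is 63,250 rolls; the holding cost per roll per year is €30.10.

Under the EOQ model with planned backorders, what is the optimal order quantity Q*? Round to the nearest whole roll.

1,492 rolls

Basic EOQ = √(2·63,250·463/30.1) = 1,394.930
Backorder adjustment √((H+b)/b) = √((30.1+209)/209) = 1.0696
Q* = 1,394.930 × 1.0696 ≈ 1,492.00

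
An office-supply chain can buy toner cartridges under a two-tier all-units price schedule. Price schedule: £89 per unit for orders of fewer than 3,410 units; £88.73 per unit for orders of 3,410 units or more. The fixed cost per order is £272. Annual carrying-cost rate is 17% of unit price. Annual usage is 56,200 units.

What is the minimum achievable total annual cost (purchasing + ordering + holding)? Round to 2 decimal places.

£5,016,827.21

H₁ = 17%×£89 = £15.1300;  H₂ = 17%×£88.73 = £15.0841
EOQ₁ = √(2×56,200×272/15.1300) = 1,421.50  (< 3,410, feasible at tier 1)
EOQ₂ = √(2×56,200×272/15.0841) = 1,423.67  (< 3,410 → use Q = 3,410 at tier-2 price)
TC(tier 1 (EOQ₁), Q≈1,421.5) = £5,023,307.36
TC(tier 2, Q≈3,410.0) = £5,016,827.21
Minimum at tier 2: £5,016,827.21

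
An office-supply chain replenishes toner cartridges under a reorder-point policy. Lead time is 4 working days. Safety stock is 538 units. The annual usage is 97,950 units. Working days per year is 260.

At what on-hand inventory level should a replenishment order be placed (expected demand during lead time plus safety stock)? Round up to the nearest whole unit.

2,045 units

Daily demand d = 97,950 / 260 = 376.731 units/day
Demand during lead time = 376.731 × 4 = 1,506.92
Reorder point = 1,506.92 + 538 = 2,044.92 → round up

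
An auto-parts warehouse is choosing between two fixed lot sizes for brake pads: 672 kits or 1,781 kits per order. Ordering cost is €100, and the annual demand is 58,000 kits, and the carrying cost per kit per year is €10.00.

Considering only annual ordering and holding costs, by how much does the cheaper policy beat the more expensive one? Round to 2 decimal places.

€170.65

For each Q, cost = (D/Q)·S + (Q/2)·H.
TC(672) = (58,000/672)×100 + (672/2)×10 = €11,990.95
TC(1,781) = (58,000/1,781)×100 + (1,781/2)×10 = €12,161.60
Cheaper: Q = 672.  Difference = €170.65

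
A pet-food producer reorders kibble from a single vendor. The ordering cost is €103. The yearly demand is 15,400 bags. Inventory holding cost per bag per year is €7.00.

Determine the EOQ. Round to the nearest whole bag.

Optimal lot size Q* = (2 × 15,400 × €103 / €7)^½ ≈ 673.20

673 bags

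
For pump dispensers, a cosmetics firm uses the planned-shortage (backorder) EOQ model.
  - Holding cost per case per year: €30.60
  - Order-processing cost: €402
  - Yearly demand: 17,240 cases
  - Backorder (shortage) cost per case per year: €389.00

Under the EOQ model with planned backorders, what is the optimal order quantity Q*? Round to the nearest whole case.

699 cases

Basic EOQ = √(2·17,240·402/30.6) = 673.032
Backorder adjustment √((H+b)/b) = √((30.6+389)/389) = 1.0386
Q* = 673.032 × 1.0386 ≈ 699.00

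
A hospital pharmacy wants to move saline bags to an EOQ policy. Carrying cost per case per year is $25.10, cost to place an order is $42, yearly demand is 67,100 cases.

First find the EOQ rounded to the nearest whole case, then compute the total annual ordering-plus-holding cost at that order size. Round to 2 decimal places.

$11,894.27

EOQ = √(2DS/H) = √(2 × 67,100 × 42 / 25.1)
    = √(224,557.77) ≈ 473.88 → Q = 474 cases
Orders/yr = 67,100/474 = 141.561; ordering cost = 141.561 × $42 = $5,945.57
Average inventory = 474/2 = 237; holding cost = 237 × $25.1 = $5,948.70
Total = $5,945.57 + $5,948.70 = $11,894.27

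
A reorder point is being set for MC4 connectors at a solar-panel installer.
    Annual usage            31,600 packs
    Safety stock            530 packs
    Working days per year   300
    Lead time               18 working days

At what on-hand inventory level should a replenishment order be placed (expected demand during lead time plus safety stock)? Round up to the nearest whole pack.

Daily demand d = 31,600 / 300 = 105.333 packs/day
Demand during lead time = 105.333 × 18 = 1,896.00
Reorder point = 1,896.00 + 530 = 2,426.00 → round up

2,426 packs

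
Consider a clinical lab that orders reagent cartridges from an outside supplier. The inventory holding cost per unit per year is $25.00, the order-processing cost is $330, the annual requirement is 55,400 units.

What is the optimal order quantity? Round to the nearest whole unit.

1,209 units

Optimal lot size Q* = (2 × 55,400 × $330 / $25)^½ ≈ 1,209.36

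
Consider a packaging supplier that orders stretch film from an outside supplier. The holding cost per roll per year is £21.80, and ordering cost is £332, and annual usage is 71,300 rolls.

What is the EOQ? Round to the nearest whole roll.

Optimal lot size Q* = (2 × 71,300 × £332 / £21.8)^½ ≈ 1,473.67

1,474 rolls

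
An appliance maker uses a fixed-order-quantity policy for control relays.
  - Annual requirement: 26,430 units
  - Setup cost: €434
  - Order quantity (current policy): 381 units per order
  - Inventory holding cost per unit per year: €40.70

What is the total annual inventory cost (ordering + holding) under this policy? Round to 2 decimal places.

Orders/yr = 26,430/381 = 69.370; ordering cost = 69.370 × €434 = €30,106.61
Average inventory = 381/2 = 190.5; holding cost = 190.5 × €40.7 = €7,753.35
Total = €30,106.61 + €7,753.35 = €37,859.96

€37,859.96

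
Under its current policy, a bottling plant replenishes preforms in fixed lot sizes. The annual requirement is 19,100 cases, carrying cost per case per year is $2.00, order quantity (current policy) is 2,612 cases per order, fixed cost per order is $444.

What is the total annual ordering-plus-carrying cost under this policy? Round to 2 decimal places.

$5,858.71

Annual ordering cost = (D/Q)·S = (19,100/2,612) × 444 = $3,246.71
Annual holding cost  = (Q/2)·H = (2,612/2) × 2 = $2,612.00
Total = $3,246.71 + $2,612.00 = $5,858.71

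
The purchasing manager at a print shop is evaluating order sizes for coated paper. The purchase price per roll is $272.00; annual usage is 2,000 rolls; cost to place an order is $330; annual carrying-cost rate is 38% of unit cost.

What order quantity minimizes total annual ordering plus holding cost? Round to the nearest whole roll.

H = i·C = 0.38 × $272 = $103.3600 per roll-year
EOQ = √(2DS/H) = √(2 × 2,000 × 330 / 103.36)
    = √(12,770.90) ≈ 113.01

113 rolls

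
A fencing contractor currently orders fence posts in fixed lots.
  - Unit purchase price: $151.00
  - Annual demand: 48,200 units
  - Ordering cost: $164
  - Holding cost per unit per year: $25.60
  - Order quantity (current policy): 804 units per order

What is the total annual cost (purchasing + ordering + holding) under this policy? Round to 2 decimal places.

Orders/yr = 48,200/804 = 59.950; ordering cost = 59.950 × $164 = $9,831.84
Average inventory = 804/2 = 402; holding cost = 402 × $25.6 = $10,291.20
Purchase cost = D·C = 48,200 × 151 = $7,278,200.00
Total = $9,831.84 + $10,291.20 + $7,278,200.00 = $7,298,323.04

$7,298,323.04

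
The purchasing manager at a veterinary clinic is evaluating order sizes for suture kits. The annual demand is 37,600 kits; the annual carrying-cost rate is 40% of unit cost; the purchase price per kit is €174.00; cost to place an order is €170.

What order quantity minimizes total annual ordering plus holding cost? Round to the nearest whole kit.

Carrying cost H = €174 × 40% = €69.6000/kit/yr
Q* = √(2·D·S / H) = √(2·37,600·170 / 69.6) = √183,678.2 ≈ 428.58

429 kits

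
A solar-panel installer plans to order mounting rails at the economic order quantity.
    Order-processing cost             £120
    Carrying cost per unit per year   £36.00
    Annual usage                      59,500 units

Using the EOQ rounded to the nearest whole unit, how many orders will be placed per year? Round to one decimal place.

94.4 orders per year

Q* = √(2·D·S / H) = √(2·59,500·120 / 36) = √396,666.7 ≈ 629.81 → Q = 630
N = D/Q = 59,500/630 ≈ 94.444 orders/yr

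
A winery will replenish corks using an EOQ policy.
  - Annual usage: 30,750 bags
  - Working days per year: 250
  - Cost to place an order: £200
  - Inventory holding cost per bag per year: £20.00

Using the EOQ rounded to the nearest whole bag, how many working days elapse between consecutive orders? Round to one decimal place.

6.4 days

Optimal lot size Q* = (2 × 30,750 × £200 / £20)^½ ≈ 784.22 → Q = 784 bags
T = Q/D × 250 days = 784/30,750 × 250 = 6.374 days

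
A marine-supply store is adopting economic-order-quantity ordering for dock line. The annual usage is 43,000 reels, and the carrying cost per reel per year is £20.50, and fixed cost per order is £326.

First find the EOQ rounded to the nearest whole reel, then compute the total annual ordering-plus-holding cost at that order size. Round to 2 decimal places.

2DS/H = 2·43,000·326/20.5 = 1,367,609.76
EOQ = √1,367,609.76 ≈ 1,169.45 → Q = 1,169 reels
Annual ordering cost = (D/Q)·S = (43,000/1,169) × 326 = £11,991.45
Annual holding cost  = (Q/2)·H = (1,169/2) × 20.5 = £11,982.25
Total = £11,991.45 + £11,982.25 = £23,973.70

£23,973.70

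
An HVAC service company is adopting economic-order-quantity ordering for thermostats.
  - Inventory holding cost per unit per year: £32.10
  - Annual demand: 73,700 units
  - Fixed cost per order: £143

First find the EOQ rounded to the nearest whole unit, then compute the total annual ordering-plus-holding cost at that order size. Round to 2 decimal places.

Q* = √(2·D·S / H) = √(2·73,700·143 / 32.1) = √656,641.7 ≈ 810.33 → Q = 810 units
Orders/yr = 73,700/810 = 90.988; ordering cost = 90.988 × £143 = £13,011.23
Average inventory = 810/2 = 405; holding cost = 405 × £32.1 = £13,000.50
Total = £13,011.23 + £13,000.50 = £26,011.73

£26,011.73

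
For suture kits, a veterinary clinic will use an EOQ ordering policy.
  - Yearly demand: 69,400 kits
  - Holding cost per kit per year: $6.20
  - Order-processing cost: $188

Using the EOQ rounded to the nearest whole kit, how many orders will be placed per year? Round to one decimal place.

2DS/H = 2·69,400·188/6.2 = 4,208,774.19
EOQ = √4,208,774.19 ≈ 2,051.53 → Q = 2,052
N = D/Q = 69,400/2,052 ≈ 33.821 orders/yr

33.8 orders per year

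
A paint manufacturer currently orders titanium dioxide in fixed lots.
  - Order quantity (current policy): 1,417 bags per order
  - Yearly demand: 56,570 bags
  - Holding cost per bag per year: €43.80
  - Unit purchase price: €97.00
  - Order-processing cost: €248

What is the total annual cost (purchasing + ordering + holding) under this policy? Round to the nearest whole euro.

Orders/yr = 56,570/1,417 = 39.922; ordering cost = 39.922 × €248 = €9,900.75
Average inventory = 1,417/2 = 708.5; holding cost = 708.5 × €43.8 = €31,032.30
Purchase cost = D·C = 56,570 × 97 = €5,487,290.00
Total = €9,900.75 + €31,032.30 + €5,487,290.00 = €5,528,223.05

€5,528,223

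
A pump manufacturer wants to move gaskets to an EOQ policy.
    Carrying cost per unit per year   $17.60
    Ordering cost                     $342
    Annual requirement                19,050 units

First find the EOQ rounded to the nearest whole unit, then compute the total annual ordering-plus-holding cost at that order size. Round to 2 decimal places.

EOQ = √(2DS/H) = √(2 × 19,050 × 342 / 17.6)
    = √(740,352.27) ≈ 860.44 → Q = 860 units
Annual ordering cost = (D/Q)·S = (19,050/860) × 342 = $7,575.70
Annual holding cost  = (Q/2)·H = (860/2) × 17.6 = $7,568.00
Total = $7,575.70 + $7,568.00 = $15,143.70

$15,143.70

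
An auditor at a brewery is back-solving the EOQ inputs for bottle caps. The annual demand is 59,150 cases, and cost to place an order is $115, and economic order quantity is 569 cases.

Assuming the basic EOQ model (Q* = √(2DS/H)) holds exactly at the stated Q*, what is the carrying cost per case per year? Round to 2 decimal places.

EOQ relation: Q² = 2DS/H, so rearrange for the unknown.
H = 2DS / Q² = 2 × 59,150 × 115 / 569² = 42.0202

$42.02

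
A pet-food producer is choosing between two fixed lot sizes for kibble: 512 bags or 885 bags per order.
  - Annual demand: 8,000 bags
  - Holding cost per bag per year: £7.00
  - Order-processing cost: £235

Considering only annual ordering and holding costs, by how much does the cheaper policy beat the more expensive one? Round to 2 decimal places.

TC(Q) = (D/Q)S + (Q/2)H
TC(512) = (8,000/512)×235 + (512/2)×7 = £5,463.88
TC(885) = (8,000/885)×235 + (885/2)×7 = £5,221.79
|ΔTC| = |£5,463.88 − £5,221.79| = £242.08

£242.08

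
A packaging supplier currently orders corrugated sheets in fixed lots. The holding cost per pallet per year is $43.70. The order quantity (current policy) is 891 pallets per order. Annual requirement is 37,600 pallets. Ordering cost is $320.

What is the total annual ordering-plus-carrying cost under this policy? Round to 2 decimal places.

Ordering: D/Q × S = 37,600/891 × $320 = $13,503.93
Holding:  Q/2 × H = 891/2 × $43.7 = $19,468.35
Total = $13,503.93 + $19,468.35 = $32,972.28

$32,972.28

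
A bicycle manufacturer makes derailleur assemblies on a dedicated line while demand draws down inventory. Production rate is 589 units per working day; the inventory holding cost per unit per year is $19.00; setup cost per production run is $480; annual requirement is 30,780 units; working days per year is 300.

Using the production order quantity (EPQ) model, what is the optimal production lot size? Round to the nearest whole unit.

Daily demand d = 30,780/300 = 102.600; p = 589; 1 − d/p = 0.82581
EPQ = √(2DS / (H(1 − d/p)))
    = √(2 × 30,780 × 480 / (19 × 0.82581)) ≈ 1,372.32

1,372 units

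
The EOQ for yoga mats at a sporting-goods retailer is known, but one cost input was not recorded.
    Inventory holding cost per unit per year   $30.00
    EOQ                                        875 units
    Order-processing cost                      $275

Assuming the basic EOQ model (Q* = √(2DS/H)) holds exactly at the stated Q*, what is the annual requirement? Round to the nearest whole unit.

EOQ relation: Q² = 2DS/H, so rearrange for the unknown.
D = Q²H / (2S) = 875² × 30 / (2 × 275) = 41,761.36

41,761 units per year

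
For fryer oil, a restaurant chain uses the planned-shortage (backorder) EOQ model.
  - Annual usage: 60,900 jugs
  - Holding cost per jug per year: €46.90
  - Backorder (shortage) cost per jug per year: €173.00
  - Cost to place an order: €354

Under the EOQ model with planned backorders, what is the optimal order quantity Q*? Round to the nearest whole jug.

1,081 jugs

Q* = √(2DS/H) · √((H + b)/b)
   = √(2 × 60,900 × 354 / 46.9) · √((46.9 + 173) / 173)
   = 958.824 × 1.1274 ≈ 1,081.01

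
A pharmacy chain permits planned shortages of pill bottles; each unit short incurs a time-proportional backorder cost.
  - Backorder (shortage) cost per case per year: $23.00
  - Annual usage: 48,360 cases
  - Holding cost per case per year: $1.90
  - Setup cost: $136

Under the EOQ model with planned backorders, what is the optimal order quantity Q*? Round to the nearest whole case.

2,738 cases

Basic EOQ = √(2·48,360·136/1.9) = 2,631.181
Backorder adjustment √((H+b)/b) = √((1.9+23)/23) = 1.0405
Q* = 2,631.181 × 1.0405 ≈ 2,737.70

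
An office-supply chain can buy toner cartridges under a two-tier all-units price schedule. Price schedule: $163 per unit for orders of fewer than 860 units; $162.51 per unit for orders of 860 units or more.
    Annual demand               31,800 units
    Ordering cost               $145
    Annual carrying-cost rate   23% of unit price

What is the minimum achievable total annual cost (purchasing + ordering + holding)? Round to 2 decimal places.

H₁ = 23%×$163 = $37.4900;  H₂ = 23%×$162.51 = $37.3773
EOQ₁ = √(2×31,800×145/37.4900) = 495.97  (< 860, feasible at tier 1)
EOQ₂ = √(2×31,800×145/37.3773) = 496.72  (< 860 → use Q = 860 at tier-2 price)
TC(tier 1 (EOQ₁), Q≈496.0) = $5,201,993.89
TC(tier 2, Q≈860.0) = $5,189,251.87
Minimum at tier 2: $5,189,251.87

$5,189,251.87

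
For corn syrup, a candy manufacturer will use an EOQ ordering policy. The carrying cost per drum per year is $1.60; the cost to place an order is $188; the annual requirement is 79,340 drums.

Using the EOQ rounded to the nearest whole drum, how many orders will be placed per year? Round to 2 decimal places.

18.37 orders per year

Q* = √(2·D·S / H) = √(2·79,340·188 / 1.6) = √18,644,900.0 ≈ 4,317.97 → Q = 4,318
N = D/Q = 79,340/4,318 ≈ 18.374 orders/yr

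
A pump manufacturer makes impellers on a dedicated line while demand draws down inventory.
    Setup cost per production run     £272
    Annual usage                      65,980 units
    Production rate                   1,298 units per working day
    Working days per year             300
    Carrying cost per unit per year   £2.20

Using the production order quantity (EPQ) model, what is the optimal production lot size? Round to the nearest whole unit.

4,432 units

d = 65,980/300 = 219.9333 units/day;  effective holding cost H(1 − d/p) = 2.2·(1 − 219.9333/1298) = 1.82723
Q* = √(2DS / H_eff) = √(2·65,980·272 / 1.82723) ≈ 4,432.09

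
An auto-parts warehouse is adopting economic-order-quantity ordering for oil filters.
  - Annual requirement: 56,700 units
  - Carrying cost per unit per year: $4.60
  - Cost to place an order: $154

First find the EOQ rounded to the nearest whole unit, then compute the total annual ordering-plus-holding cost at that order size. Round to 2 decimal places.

$8,962.84

Optimal lot size Q* = (2 × 56,700 × $154 / $4.6)^½ ≈ 1,948.44 → Q = 1,948 units
Ordering: D/Q × S = 56,700/1,948 × $154 = $4,482.44
Holding:  Q/2 × H = 1,948/2 × $4.6 = $4,480.40
Total = $4,482.44 + $4,480.40 = $8,962.84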